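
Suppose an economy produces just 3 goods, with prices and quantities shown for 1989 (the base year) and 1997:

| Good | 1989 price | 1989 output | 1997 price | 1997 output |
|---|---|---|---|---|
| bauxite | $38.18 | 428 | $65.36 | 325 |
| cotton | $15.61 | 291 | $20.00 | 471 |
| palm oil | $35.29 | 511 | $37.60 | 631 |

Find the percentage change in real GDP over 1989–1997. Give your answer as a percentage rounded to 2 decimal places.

Real GDP 1989 = Nominal GDP 1989 = 38.18·428 + 15.61·291 + 35.29·511 = 38916.74.
Real GDP 1997 (at 1989 prices) = 38.18·325 + 15.61·471 + 35.29·631 = 42028.80.
Real growth = 42028.80/38916.74 − 1 = 0.0800.

8.00%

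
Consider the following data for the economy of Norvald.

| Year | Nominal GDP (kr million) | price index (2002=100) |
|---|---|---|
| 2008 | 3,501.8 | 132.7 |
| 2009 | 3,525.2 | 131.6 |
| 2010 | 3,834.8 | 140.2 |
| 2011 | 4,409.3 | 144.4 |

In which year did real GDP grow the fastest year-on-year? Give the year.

2011

2009: real = 3525.2/1.316 = 2678.72; growth vs 2008 (2638.88) = 1.51%.
2010: real = 3834.8/1.402 = 2735.24; growth vs 2009 (2678.72) = 2.11%.
2011: real = 4409.3/1.444 = 3053.53; growth vs 2010 (2735.24) = 11.64%.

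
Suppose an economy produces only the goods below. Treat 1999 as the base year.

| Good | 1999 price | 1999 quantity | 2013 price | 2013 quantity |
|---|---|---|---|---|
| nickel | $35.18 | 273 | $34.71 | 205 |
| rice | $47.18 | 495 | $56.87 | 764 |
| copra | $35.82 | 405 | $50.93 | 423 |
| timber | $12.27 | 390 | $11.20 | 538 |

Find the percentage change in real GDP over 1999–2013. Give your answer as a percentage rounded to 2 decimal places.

Real GDP 1999 = Nominal GDP 1999 = 35.18·273 + 47.18·495 + 35.82·405 + 12.27·390 = 52250.64.
Real GDP 2013 (at 1999 prices) = 35.18·205 + 47.18·764 + 35.82·423 + 12.27·538 = 65010.54.
Real growth = 65010.54/52250.64 − 1 = 0.2442.

24.42%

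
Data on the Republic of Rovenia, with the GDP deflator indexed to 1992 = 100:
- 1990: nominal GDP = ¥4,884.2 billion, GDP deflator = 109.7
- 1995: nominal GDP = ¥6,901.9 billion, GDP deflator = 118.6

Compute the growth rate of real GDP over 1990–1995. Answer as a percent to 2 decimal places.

30.71%

Deflate each year: 1990 → 4884.2/1.097 = 4452.32; 1995 → 6901.9/1.186 = 5819.48.
So real GDP changed by 5819.48/4452.32 − 1 = 0.3071, i.e. 30.71%.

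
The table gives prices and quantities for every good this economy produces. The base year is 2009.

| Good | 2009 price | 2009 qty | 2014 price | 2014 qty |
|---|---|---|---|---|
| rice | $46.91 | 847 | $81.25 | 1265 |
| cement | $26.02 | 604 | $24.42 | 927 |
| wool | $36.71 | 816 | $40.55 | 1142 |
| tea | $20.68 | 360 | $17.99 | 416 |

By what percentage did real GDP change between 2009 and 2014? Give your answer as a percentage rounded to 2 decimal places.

44.31%

Real GDP 2009 = Nominal GDP 2009 = 46.91·847 + 26.02·604 + 36.71·816 + 20.68·360 = 92849.01.
Real GDP 2014 (at 2009 prices) = 46.91·1265 + 26.02·927 + 36.71·1142 + 20.68·416 = 133987.39.
Real growth = 133987.39/92849.01 − 1 = 0.4431.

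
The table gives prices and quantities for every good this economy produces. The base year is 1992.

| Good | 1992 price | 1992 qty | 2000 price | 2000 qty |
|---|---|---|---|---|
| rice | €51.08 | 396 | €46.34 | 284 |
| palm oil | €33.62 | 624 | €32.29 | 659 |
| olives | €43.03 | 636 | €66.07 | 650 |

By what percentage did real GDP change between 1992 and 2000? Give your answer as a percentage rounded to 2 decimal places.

-5.75%

Real GDP 1992 = Nominal GDP 1992 = 51.08·396 + 33.62·624 + 43.03·636 = 68573.64.
Real GDP 2000 (at 1992 prices) = 51.08·284 + 33.62·659 + 43.03·650 = 64631.80.
Real growth = 64631.80/68573.64 − 1 = -0.0575.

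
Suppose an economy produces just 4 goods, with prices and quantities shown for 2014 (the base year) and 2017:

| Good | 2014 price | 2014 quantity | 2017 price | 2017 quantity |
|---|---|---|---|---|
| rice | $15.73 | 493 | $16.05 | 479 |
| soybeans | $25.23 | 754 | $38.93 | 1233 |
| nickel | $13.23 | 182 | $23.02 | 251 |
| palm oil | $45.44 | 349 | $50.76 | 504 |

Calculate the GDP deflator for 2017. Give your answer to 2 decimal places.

134.20

Nominal GDP 2017 = 16.05·479 + 38.93·1233 + 23.02·251 + 50.76·504 = 87049.70.
Real GDP 2017 (at 2014 prices) = 15.73·479 + 25.23·1233 + 13.23·251 + 45.44·504 = 64865.75.
Deflator = Nominal/Real × 100 = 87049.70/64865.75 × 100 = 134.200.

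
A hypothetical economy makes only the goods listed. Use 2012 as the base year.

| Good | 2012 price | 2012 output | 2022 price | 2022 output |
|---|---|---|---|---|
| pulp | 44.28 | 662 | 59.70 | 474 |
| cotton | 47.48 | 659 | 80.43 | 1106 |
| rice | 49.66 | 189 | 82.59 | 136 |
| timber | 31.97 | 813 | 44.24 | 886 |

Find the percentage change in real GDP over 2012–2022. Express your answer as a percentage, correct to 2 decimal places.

Real GDP 2012 = Nominal GDP 2012 = 44.28·662 + 47.48·659 + 49.66·189 + 31.97·813 = 95980.03.
Real GDP 2022 (at 2012 prices) = 44.28·474 + 47.48·1106 + 49.66·136 + 31.97·886 = 108580.78.
Real growth = 108580.78/95980.03 − 1 = 0.1313.

13.13%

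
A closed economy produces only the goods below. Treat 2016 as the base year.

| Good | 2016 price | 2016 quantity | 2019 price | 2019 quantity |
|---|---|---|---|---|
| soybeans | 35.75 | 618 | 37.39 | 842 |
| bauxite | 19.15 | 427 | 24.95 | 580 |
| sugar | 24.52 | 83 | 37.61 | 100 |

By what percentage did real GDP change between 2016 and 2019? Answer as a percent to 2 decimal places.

35.15%

Real GDP 2016 = Nominal GDP 2016 = 35.75·618 + 19.15·427 + 24.52·83 = 32305.71.
Real GDP 2019 (at 2016 prices) = 35.75·842 + 19.15·580 + 24.52·100 = 43660.50.
Real growth = 43660.50/32305.71 − 1 = 0.3515.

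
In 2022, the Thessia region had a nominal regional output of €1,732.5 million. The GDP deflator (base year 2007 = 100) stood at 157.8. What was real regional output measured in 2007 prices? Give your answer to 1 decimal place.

Real regional output = Nominal / (GDP deflator/100) = 1732.5 / 1.578 = 1097.91.

€1,097.9 million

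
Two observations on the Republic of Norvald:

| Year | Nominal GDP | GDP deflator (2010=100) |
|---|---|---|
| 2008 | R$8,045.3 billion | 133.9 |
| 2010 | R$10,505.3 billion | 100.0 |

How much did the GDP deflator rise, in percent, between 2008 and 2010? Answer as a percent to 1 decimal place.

Price-level change = 100.0 / 133.9 − 1 = -0.2532.

-25.3%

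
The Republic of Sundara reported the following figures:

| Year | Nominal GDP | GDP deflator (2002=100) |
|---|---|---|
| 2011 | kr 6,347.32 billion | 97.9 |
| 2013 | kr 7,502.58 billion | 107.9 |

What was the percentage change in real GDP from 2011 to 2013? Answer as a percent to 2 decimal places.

Deflate each year: 2011 → 6347.32/0.979 = 6483.47; 2013 → 7502.58/1.079 = 6953.27.
So real GDP changed by 6953.27/6483.47 − 1 = 0.0725, i.e. 7.25%.

7.25%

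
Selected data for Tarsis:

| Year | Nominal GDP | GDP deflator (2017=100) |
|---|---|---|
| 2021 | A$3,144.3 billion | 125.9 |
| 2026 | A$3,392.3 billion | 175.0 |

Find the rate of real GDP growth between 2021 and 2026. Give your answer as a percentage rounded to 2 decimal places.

Real GDP 2021 = 3144.3 / 1.259 = 2497.46.
Real GDP 2026 = 3392.3 / 1.750 = 1938.46.
Real growth = 1938.46 / 2497.46 − 1 = -0.2238.

-22.38%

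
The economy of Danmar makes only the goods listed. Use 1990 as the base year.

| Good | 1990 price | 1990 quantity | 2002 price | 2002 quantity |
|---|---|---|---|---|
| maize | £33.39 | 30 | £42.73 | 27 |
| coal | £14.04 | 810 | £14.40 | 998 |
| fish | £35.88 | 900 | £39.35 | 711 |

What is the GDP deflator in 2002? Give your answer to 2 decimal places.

Nominal GDP 2002 = 42.73·27 + 14.40·998 + 39.35·711 = 43502.76.
Real GDP 2002 (at 1990 prices) = 33.39·27 + 14.04·998 + 35.88·711 = 40424.13.
Deflator = Nominal/Real × 100 = 43502.76/40424.13 × 100 = 107.616.

107.62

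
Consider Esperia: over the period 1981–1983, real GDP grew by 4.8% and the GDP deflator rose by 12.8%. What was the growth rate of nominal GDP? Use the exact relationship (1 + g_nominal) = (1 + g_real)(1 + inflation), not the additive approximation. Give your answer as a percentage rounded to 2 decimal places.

(1 + g_nom) = (1 + g_real)(1 + π) = 1.0480 × 1.1280 = 1.18214.

18.21%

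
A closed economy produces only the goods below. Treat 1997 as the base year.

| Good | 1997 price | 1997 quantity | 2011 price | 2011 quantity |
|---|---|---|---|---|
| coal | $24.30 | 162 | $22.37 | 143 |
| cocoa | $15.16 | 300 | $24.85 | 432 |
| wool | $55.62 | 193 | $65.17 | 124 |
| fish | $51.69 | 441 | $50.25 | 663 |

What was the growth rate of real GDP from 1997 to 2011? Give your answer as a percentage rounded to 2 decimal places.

Real GDP 1997 = Nominal GDP 1997 = 24.30·162 + 15.16·300 + 55.62·193 + 51.69·441 = 42014.55.
Real GDP 2011 (at 1997 prices) = 24.30·143 + 15.16·432 + 55.62·124 + 51.69·663 = 51191.37.
Real growth = 51191.37/42014.55 − 1 = 0.2184.

21.84%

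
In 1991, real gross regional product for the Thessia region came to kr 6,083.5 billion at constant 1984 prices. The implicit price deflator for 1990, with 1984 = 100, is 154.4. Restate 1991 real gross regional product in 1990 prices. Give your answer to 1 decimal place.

kr 9,392.9 billion

Real gross regional product in 1990 prices = Real gross regional product in 1984 prices × (P_1990/P_1984) = 6083.5 × 1.544 = 9392.92.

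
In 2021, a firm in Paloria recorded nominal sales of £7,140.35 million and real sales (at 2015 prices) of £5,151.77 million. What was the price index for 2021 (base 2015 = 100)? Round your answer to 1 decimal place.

138.6

price index = (Nominal / Real) × 100 = 7140.35 / 5151.77 × 100 = 138.60.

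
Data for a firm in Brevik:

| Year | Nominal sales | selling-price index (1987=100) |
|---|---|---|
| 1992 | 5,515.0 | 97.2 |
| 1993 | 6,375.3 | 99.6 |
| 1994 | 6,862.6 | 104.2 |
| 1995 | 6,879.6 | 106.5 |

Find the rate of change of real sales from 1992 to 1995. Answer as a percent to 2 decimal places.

Real sales 1992 = 5515.0/0.972 = 5673.87.
Real sales 1995 = 6879.6/1.065 = 6459.72.
Change = 6459.72/5673.87 − 1 = 0.1385.

13.85%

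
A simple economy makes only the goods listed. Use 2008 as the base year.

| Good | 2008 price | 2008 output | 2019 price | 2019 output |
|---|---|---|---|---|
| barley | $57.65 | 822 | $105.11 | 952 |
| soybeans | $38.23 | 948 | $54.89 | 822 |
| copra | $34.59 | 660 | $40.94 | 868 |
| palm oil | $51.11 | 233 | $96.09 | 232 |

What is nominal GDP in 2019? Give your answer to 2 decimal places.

Nominal GDP 2019 = Σ (p_2019 × q_2019) = 105.11·952 + 54.89·822 + 40.94·868 + 96.09·232 = 203013.10.

$203013.10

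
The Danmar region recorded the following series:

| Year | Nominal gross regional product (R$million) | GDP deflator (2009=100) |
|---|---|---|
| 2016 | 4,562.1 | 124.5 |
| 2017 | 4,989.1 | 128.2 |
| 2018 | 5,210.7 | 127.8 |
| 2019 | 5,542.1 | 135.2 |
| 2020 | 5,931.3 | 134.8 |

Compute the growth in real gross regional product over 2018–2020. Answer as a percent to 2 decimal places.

Real gross regional product 2018 = 5210.7/1.278 = 4077.23.
Real gross regional product 2020 = 5931.3/1.348 = 4400.07.
Change = 4400.07/4077.23 − 1 = 0.0792.

7.92%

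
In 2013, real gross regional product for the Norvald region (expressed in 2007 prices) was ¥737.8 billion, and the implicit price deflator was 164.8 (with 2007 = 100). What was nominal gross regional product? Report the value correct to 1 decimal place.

Nominal gross regional product = Real × (implicit price deflator/100) = 737.8 × 1.648 = 1215.89.

¥1,215.9 billion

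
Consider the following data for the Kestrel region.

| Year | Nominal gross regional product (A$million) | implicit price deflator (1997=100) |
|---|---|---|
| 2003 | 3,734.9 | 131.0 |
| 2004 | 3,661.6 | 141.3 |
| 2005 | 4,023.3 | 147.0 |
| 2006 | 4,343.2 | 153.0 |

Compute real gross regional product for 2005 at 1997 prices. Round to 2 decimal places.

A$2,736.94 million

Real gross regional product 2005 = 4023.3 / 1.470 = 2736.94.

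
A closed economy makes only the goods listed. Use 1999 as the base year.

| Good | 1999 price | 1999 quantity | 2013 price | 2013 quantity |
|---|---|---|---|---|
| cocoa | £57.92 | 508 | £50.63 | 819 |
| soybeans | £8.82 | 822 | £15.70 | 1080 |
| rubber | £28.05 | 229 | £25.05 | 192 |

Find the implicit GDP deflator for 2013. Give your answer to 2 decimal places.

101.42

Nominal GDP 2013 = 50.63·819 + 15.70·1080 + 25.05·192 = 63231.57.
Real GDP 2013 (at 1999 prices) = 57.92·819 + 8.82·1080 + 28.05·192 = 62347.68.
Deflator = Nominal/Real × 100 = 63231.57/62347.68 × 100 = 101.418.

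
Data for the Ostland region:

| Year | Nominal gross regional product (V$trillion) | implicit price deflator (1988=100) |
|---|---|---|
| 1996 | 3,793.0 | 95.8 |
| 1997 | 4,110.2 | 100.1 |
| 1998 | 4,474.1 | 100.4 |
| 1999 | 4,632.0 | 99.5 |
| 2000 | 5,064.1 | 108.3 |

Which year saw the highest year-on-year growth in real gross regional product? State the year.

1997: real = 4110.2/1.001 = 4106.09; growth vs 1996 (3959.29) = 3.71%.
1998: real = 4474.1/1.004 = 4456.27; growth vs 1997 (4106.09) = 8.53%.
1999: real = 4632.0/0.995 = 4655.28; growth vs 1998 (4456.27) = 4.47%.
2000: real = 5064.1/1.083 = 4675.99; growth vs 1999 (4655.28) = 0.44%.

1998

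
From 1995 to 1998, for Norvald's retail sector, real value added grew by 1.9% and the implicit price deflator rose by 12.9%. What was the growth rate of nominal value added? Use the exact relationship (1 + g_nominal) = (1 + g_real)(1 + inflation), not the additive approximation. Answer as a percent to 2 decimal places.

(1 + g_nom) = (1 + g_real)(1 + π) = 1.0190 × 1.1290 = 1.15045.

15.05%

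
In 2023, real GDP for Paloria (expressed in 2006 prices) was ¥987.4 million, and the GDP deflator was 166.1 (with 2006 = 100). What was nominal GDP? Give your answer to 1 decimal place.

Nominal GDP = Real × (GDP deflator/100) = 987.4 × 1.661 = 1640.07.

¥1,640.1 million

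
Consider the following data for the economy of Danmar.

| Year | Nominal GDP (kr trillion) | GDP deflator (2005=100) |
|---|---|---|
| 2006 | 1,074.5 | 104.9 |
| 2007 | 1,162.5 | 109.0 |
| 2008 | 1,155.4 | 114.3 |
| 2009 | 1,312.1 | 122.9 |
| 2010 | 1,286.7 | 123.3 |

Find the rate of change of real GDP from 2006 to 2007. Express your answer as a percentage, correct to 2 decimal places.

Real GDP 2006 = 1074.5/1.049 = 1024.31.
Real GDP 2007 = 1162.5/1.090 = 1066.51.
Change = 1066.51/1024.31 − 1 = 0.0412.

4.12%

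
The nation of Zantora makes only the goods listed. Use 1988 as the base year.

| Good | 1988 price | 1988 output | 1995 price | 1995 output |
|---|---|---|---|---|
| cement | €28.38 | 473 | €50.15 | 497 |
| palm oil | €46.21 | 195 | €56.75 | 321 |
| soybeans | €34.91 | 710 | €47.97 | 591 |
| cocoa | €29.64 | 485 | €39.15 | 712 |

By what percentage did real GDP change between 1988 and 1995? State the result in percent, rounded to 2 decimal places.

14.74%

Real GDP 1988 = Nominal GDP 1988 = 28.38·473 + 46.21·195 + 34.91·710 + 29.64·485 = 61596.19.
Real GDP 1995 (at 1988 prices) = 28.38·497 + 46.21·321 + 34.91·591 + 29.64·712 = 70673.76.
Real growth = 70673.76/61596.19 − 1 = 0.1474.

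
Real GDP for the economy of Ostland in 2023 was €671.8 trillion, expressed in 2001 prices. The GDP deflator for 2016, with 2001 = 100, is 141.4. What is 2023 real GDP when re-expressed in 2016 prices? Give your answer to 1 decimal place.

Real GDP in 2016 prices = Real GDP in 2001 prices × (P_2016/P_2001) = 671.8 × 1.414 = 949.93.

€949.9 trillion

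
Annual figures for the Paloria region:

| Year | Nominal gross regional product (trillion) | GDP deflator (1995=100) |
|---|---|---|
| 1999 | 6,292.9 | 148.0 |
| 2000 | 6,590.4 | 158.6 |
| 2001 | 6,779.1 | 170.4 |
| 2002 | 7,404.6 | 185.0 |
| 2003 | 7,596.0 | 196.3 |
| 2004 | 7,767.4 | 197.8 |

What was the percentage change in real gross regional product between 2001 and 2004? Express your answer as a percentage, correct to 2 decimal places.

Real gross regional product 2001 = 6779.1/1.704 = 3978.35.
Real gross regional product 2004 = 7767.4/1.978 = 3926.90.
Change = 3926.90/3978.35 − 1 = -0.0129.

-1.29%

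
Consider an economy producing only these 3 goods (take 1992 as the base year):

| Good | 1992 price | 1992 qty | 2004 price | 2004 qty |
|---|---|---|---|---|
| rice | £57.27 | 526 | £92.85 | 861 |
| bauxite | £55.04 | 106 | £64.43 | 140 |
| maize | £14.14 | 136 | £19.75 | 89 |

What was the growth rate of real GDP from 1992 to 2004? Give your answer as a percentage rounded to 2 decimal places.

Real GDP 1992 = Nominal GDP 1992 = 57.27·526 + 55.04·106 + 14.14·136 = 37881.30.
Real GDP 2004 (at 1992 prices) = 57.27·861 + 55.04·140 + 14.14·89 = 58273.53.
Real growth = 58273.53/37881.30 − 1 = 0.5383.

53.83%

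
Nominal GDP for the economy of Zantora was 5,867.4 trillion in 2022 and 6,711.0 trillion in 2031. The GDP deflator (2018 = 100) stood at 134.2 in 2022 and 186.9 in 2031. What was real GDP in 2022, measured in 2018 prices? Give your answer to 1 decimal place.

Real GDP = Nominal / (GDP deflator/100) = 5867.4 / 1.342 = 4372.13.

4,372.1 trillion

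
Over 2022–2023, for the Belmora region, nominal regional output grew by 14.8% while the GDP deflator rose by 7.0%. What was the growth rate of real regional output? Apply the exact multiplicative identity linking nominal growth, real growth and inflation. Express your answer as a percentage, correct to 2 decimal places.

7.29%

(1 + g_nom) = (1 + g_real)(1 + π), so g_real = 1.1480 / 1.0700 − 1 = 0.07290.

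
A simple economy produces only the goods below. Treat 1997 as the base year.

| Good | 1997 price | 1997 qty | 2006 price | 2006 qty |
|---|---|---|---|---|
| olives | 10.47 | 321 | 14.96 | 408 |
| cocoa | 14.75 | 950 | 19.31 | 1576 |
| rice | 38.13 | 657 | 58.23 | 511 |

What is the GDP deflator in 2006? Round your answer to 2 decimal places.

Nominal GDP 2006 = 14.96·408 + 19.31·1576 + 58.23·511 = 66291.77.
Real GDP 2006 (at 1997 prices) = 10.47·408 + 14.75·1576 + 38.13·511 = 47002.19.
Deflator = Nominal/Real × 100 = 66291.77/47002.19 × 100 = 141.040.

141.04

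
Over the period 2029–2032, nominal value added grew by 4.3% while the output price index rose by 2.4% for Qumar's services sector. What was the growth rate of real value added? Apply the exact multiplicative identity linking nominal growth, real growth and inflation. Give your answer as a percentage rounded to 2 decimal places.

(1 + g_nom) = (1 + g_real)(1 + π), so g_real = 1.0430 / 1.0240 − 1 = 0.01855.

1.86%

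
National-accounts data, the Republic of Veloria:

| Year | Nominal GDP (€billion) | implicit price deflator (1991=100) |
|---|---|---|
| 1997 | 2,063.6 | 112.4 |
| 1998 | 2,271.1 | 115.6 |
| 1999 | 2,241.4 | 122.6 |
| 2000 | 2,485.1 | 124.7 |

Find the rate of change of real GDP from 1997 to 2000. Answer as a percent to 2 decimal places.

8.55%

Real GDP 1997 = 2063.6/1.124 = 1835.94.
Real GDP 2000 = 2485.1/1.247 = 1992.86.
Change = 1992.86/1835.94 − 1 = 0.0855.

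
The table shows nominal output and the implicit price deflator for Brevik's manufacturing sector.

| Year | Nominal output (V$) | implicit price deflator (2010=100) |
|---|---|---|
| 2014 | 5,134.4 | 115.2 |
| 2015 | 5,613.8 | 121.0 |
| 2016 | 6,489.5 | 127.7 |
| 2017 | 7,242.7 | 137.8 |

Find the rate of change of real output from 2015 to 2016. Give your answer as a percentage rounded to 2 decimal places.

9.53%

Real output 2015 = 5613.8/1.210 = 4639.50.
Real output 2016 = 6489.5/1.277 = 5081.83.
Change = 5081.83/4639.50 − 1 = 0.0953.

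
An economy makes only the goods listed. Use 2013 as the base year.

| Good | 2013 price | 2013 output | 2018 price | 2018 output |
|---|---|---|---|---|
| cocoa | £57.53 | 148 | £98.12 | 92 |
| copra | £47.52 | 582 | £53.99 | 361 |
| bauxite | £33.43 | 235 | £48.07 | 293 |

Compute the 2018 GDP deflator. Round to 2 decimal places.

Nominal GDP 2018 = 98.12·92 + 53.99·361 + 48.07·293 = 42601.94.
Real GDP 2018 (at 2013 prices) = 57.53·92 + 47.52·361 + 33.43·293 = 32242.47.
Deflator = Nominal/Real × 100 = 42601.94/32242.47 × 100 = 132.130.

132.13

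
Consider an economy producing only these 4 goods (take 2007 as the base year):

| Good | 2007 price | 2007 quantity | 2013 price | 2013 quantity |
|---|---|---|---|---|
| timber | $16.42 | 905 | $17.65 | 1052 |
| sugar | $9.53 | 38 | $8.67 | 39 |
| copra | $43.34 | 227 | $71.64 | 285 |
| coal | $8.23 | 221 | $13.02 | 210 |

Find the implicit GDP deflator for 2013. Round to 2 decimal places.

132.57

Nominal GDP 2013 = 17.65·1052 + 8.67·39 + 71.64·285 + 13.02·210 = 42057.53.
Real GDP 2013 (at 2007 prices) = 16.42·1052 + 9.53·39 + 43.34·285 + 8.23·210 = 31725.71.
Deflator = Nominal/Real × 100 = 42057.53/31725.71 × 100 = 132.566.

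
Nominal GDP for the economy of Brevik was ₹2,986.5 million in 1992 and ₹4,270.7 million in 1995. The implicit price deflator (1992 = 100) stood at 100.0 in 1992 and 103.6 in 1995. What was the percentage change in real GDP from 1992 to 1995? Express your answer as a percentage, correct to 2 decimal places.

Deflate each year: 1992 → 2986.5/1.000 = 2986.50; 1995 → 4270.7/1.036 = 4122.30.
So real GDP changed by 4122.30/2986.50 − 1 = 0.3803, i.e. 38.03%.

38.03%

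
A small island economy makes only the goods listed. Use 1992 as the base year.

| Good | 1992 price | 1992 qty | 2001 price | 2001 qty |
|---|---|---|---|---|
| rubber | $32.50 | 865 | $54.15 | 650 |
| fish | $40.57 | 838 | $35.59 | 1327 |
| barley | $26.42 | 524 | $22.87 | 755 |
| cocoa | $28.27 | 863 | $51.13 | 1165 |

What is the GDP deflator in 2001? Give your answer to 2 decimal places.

Nominal GDP 2001 = 54.15·650 + 35.59·1327 + 22.87·755 + 51.13·1165 = 159258.73.
Real GDP 2001 (at 1992 prices) = 32.50·650 + 40.57·1327 + 26.42·755 + 28.27·1165 = 127843.04.
Deflator = Nominal/Real × 100 = 159258.73/127843.04 × 100 = 124.574.

124.57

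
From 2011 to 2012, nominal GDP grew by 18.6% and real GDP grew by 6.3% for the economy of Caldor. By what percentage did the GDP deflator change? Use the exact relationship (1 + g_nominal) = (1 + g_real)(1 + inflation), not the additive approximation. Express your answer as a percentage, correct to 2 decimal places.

11.57%

(1 + g_nom) = (1 + g_real)(1 + π), so π = 1.1860 / 1.0630 − 1 = 0.11571.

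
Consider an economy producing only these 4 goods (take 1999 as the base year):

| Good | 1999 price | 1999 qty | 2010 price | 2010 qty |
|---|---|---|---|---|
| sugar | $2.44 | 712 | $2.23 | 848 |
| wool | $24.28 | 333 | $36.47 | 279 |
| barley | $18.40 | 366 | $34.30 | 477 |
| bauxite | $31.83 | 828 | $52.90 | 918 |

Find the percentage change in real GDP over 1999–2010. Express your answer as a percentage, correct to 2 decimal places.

9.15%

Real GDP 1999 = Nominal GDP 1999 = 2.44·712 + 24.28·333 + 18.40·366 + 31.83·828 = 42912.16.
Real GDP 2010 (at 1999 prices) = 2.44·848 + 24.28·279 + 18.40·477 + 31.83·918 = 46839.98.
Real growth = 46839.98/42912.16 − 1 = 0.0915.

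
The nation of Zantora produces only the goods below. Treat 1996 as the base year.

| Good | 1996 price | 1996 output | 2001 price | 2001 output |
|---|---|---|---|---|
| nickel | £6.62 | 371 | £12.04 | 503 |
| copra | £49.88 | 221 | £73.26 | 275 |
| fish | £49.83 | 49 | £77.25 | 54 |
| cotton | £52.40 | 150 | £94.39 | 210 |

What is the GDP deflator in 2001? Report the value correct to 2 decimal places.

163.28

Nominal GDP 2001 = 12.04·503 + 73.26·275 + 77.25·54 + 94.39·210 = 50196.02.
Real GDP 2001 (at 1996 prices) = 6.62·503 + 49.88·275 + 49.83·54 + 52.40·210 = 30741.68.
Deflator = Nominal/Real × 100 = 50196.02/30741.68 × 100 = 163.283.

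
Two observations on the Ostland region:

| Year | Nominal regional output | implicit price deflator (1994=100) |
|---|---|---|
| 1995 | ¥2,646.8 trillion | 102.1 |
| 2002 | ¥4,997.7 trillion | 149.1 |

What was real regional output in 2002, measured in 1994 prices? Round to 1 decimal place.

Real regional output = Nominal / (implicit price deflator/100) = 4997.7 / 1.491 = 3351.91.

¥3,351.9 trillion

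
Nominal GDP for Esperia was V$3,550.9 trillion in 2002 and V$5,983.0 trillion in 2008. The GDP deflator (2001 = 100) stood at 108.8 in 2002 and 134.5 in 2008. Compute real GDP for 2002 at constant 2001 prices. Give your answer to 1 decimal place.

Real GDP = Nominal / (GDP deflator/100) = 3550.9 / 1.088 = 3263.69.

V$3,263.7 trillion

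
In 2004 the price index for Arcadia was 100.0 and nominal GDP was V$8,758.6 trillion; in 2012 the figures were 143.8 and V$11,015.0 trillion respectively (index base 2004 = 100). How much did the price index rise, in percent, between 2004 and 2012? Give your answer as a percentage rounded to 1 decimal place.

43.8%

Price-level change = 143.8 / 100.0 − 1 = 0.4380.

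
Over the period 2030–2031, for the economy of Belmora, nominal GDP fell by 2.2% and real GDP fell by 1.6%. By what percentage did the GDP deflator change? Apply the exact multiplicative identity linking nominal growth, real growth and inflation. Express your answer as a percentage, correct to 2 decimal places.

(1 + g_nom) = (1 + g_real)(1 + π), so π = 0.9780 / 0.9840 − 1 = -0.00610.

-0.61%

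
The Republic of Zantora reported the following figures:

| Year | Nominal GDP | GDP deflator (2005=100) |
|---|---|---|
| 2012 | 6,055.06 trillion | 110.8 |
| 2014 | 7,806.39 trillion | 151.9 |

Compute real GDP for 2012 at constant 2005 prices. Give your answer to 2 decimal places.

Real GDP = Nominal / (GDP deflator/100) = 6055.06 / 1.108 = 5464.86.

5,464.86 trillion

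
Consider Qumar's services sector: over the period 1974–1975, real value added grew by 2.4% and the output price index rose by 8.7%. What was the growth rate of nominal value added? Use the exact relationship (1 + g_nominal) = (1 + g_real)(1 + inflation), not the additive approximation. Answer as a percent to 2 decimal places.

11.31%

(1 + g_nom) = (1 + g_real)(1 + π) = 1.0240 × 1.0870 = 1.11309.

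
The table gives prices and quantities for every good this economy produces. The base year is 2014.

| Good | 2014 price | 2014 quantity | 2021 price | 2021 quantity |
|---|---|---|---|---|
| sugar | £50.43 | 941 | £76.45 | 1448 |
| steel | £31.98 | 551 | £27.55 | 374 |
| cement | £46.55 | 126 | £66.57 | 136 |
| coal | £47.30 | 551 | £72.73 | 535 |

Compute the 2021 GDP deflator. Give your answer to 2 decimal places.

144.89

Nominal GDP 2021 = 76.45·1448 + 27.55·374 + 66.57·136 + 72.73·535 = 168967.37.
Real GDP 2021 (at 2014 prices) = 50.43·1448 + 31.98·374 + 46.55·136 + 47.30·535 = 116619.46.
Deflator = Nominal/Real × 100 = 168967.37/116619.46 × 100 = 144.888.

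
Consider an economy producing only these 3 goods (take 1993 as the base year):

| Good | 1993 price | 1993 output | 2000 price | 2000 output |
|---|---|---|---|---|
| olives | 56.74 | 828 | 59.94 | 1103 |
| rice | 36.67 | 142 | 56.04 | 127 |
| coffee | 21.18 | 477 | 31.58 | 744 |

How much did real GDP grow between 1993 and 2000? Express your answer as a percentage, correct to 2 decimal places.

33.24%

Real GDP 1993 = Nominal GDP 1993 = 56.74·828 + 36.67·142 + 21.18·477 = 62290.72.
Real GDP 2000 (at 1993 prices) = 56.74·1103 + 36.67·127 + 21.18·744 = 82999.23.
Real growth = 82999.23/62290.72 − 1 = 0.3324.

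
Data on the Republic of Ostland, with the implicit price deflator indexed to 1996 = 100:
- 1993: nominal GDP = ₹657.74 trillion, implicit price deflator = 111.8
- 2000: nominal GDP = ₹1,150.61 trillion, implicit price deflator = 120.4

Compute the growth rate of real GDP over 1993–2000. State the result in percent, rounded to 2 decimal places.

62.44%

Real GDP 1993 = 657.74 / 1.118 = 588.32.
Real GDP 2000 = 1150.61 / 1.204 = 955.66.
Real growth = 955.66 / 588.32 − 1 = 0.6244.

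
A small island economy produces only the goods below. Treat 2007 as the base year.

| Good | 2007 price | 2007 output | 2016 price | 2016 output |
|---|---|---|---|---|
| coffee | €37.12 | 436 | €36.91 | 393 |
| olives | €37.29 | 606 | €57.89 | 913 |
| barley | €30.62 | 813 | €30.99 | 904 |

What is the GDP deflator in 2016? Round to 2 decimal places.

Nominal GDP 2016 = 36.91·393 + 57.89·913 + 30.99·904 = 95374.16.
Real GDP 2016 (at 2007 prices) = 37.12·393 + 37.29·913 + 30.62·904 = 76314.41.
Deflator = Nominal/Real × 100 = 95374.16/76314.41 × 100 = 124.975.

124.98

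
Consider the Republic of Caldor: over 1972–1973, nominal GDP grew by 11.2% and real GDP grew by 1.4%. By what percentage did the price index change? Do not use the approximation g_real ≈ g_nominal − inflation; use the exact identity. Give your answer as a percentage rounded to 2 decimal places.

(1 + g_nom) = (1 + g_real)(1 + π), so π = 1.1120 / 1.0140 − 1 = 0.09665.

9.66%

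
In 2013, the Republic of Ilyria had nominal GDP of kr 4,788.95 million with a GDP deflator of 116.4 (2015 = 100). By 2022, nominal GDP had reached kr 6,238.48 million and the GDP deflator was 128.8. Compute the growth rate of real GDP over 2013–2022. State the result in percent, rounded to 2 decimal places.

Real GDP 2013 = 4788.95 / 1.164 = 4114.22.
Real GDP 2022 = 6238.48 / 1.288 = 4843.54.
Real growth = 4843.54 / 4114.22 − 1 = 0.1773.

17.73%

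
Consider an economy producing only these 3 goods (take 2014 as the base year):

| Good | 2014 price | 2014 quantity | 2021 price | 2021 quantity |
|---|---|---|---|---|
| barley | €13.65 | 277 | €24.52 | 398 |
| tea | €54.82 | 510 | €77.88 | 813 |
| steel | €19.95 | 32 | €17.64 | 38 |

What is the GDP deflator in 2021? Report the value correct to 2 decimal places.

Nominal GDP 2021 = 24.52·398 + 77.88·813 + 17.64·38 = 73745.72.
Real GDP 2021 (at 2014 prices) = 13.65·398 + 54.82·813 + 19.95·38 = 50759.46.
Deflator = Nominal/Real × 100 = 73745.72/50759.46 × 100 = 145.285.

145.28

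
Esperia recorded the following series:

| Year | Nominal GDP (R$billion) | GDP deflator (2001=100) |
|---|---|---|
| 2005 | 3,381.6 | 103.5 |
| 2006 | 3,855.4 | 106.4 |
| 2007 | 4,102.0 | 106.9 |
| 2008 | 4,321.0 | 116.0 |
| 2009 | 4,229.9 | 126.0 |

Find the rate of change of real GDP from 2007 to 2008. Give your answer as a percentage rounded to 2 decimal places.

Real GDP 2007 = 4102.0/1.069 = 3837.23.
Real GDP 2008 = 4321.0/1.160 = 3725.00.
Change = 3725.00/3837.23 − 1 = -0.0292.

-2.92%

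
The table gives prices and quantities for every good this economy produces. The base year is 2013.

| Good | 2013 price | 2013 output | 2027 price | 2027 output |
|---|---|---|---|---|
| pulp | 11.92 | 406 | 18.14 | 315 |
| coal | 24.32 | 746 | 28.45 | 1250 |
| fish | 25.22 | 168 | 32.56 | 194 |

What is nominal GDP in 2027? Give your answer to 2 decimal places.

47593.24

Nominal GDP 2027 = Σ (p_2027 × q_2027) = 18.14·315 + 28.45·1250 + 32.56·194 = 47593.24.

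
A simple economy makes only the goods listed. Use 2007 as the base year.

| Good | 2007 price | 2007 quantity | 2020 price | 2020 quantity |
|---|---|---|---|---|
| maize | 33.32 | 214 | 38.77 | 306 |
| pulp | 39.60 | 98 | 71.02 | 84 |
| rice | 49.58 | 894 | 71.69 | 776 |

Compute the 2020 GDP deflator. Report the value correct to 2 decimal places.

Nominal GDP 2020 = 38.77·306 + 71.02·84 + 71.69·776 = 73460.74.
Real GDP 2020 (at 2007 prices) = 33.32·306 + 39.60·84 + 49.58·776 = 51996.40.
Deflator = Nominal/Real × 100 = 73460.74/51996.40 × 100 = 141.280.

141.28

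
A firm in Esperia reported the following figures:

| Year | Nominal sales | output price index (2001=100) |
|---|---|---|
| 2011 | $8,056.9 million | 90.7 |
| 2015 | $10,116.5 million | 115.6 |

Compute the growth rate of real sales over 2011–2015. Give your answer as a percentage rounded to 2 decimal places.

Deflate each year: 2011 → 8056.9/0.907 = 8883.02; 2015 → 10116.5/1.156 = 8751.30.
So real sales changed by 8751.30/8883.02 − 1 = -0.0148, i.e. -1.48%.

-1.48%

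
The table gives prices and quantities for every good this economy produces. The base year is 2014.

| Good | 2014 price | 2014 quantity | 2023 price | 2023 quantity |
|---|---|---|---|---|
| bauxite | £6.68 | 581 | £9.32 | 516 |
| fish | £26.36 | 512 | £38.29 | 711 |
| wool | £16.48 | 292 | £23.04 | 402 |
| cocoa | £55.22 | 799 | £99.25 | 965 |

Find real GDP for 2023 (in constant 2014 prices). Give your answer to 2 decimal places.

£82101.10

Real GDP 2023 = Σ (p_2014 × q_2023) = 6.68·516 + 26.36·711 + 16.48·402 + 55.22·965 = 82101.10.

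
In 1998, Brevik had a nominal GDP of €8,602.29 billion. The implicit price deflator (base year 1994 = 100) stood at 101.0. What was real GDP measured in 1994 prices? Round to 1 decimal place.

€8,517.1 billion

Real GDP = Nominal / (implicit price deflator/100) = 8602.29 / 1.010 = 8517.12.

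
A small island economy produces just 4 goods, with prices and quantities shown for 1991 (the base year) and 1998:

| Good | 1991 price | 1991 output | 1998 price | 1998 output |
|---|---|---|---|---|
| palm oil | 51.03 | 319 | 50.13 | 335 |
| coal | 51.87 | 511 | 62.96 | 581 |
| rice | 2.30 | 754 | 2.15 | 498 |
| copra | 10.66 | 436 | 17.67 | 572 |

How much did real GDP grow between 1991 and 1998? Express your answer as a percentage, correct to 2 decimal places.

10.80%

Real GDP 1991 = Nominal GDP 1991 = 51.03·319 + 51.87·511 + 2.30·754 + 10.66·436 = 49166.10.
Real GDP 1998 (at 1991 prices) = 51.03·335 + 51.87·581 + 2.30·498 + 10.66·572 = 54474.44.
Real growth = 54474.44/49166.10 − 1 = 0.1080.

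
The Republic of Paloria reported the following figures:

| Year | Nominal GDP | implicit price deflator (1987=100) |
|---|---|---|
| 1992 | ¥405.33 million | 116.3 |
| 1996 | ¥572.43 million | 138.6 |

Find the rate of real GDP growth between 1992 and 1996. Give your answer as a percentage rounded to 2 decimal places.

18.50%

Deflate each year: 1992 → 405.33/1.163 = 348.52; 1996 → 572.43/1.386 = 413.01.
So real GDP changed by 413.01/348.52 − 1 = 0.1850, i.e. 18.50%.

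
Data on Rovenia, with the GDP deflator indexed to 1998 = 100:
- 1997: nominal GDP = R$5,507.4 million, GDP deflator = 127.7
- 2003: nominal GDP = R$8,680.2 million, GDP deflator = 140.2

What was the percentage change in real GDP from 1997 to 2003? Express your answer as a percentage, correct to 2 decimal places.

Real GDP 1997 = 5507.4 / 1.277 = 4312.76.
Real GDP 2003 = 8680.2 / 1.402 = 6191.30.
Real growth = 6191.30 / 4312.76 − 1 = 0.4356.

43.56%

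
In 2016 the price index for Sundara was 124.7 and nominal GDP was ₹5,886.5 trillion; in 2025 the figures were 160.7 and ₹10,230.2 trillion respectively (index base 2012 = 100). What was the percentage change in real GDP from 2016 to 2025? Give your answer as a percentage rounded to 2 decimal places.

34.86%

Real GDP 2016 = 5886.5 / 1.247 = 4720.53.
Real GDP 2025 = 10230.2 / 1.607 = 6366.02.
Real growth = 6366.02 / 4720.53 − 1 = 0.3486.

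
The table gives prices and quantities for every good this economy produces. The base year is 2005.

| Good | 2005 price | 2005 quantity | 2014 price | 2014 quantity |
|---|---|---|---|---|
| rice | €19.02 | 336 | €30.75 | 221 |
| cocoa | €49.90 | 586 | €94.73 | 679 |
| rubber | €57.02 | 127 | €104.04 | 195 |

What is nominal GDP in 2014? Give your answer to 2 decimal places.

€91405.22

Nominal GDP 2014 = Σ (p_2014 × q_2014) = 30.75·221 + 94.73·679 + 104.04·195 = 91405.22.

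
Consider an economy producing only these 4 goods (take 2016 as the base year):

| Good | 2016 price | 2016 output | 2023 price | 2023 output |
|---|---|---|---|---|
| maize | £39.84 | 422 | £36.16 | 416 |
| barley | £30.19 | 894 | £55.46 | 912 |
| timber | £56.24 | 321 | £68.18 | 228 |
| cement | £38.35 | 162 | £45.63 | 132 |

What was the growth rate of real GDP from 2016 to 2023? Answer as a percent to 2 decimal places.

-8.93%

Real GDP 2016 = Nominal GDP 2016 = 39.84·422 + 30.19·894 + 56.24·321 + 38.35·162 = 68068.08.
Real GDP 2023 (at 2016 prices) = 39.84·416 + 30.19·912 + 56.24·228 + 38.35·132 = 61991.64.
Real growth = 61991.64/68068.08 − 1 = -0.0893.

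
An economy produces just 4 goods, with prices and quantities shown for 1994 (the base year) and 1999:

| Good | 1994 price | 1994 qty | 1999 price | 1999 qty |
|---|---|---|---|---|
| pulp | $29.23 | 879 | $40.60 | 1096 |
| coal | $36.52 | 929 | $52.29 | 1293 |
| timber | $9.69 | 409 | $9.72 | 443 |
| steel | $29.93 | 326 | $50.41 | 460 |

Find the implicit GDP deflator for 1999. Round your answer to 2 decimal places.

Nominal GDP 1999 = 40.60·1096 + 52.29·1293 + 9.72·443 + 50.41·460 = 139603.13.
Real GDP 1999 (at 1994 prices) = 29.23·1096 + 36.52·1293 + 9.69·443 + 29.93·460 = 97316.91.
Deflator = Nominal/Real × 100 = 139603.13/97316.91 × 100 = 143.452.

143.45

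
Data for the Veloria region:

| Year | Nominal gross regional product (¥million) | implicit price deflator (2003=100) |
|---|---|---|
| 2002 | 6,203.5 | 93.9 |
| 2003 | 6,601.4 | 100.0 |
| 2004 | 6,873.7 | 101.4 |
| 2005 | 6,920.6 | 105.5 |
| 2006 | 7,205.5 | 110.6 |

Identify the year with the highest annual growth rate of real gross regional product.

2004

2003: real = 6601.4/1.000 = 6601.40; growth vs 2002 (6606.50) = -0.08%.
2004: real = 6873.7/1.014 = 6778.80; growth vs 2003 (6601.40) = 2.69%.
2005: real = 6920.6/1.055 = 6559.81; growth vs 2004 (6778.80) = -3.23%.
2006: real = 7205.5/1.106 = 6514.92; growth vs 2005 (6559.81) = -0.68%.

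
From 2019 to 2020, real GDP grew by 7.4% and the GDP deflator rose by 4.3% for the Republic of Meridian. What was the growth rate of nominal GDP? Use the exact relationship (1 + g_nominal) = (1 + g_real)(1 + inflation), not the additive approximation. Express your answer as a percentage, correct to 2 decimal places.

12.02%

(1 + g_nom) = (1 + g_real)(1 + π) = 1.0740 × 1.0430 = 1.12018.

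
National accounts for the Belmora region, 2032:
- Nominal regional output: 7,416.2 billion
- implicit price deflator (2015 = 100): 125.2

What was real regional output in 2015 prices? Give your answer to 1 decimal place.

5,923.5 billion

Real regional output = Nominal / (implicit price deflator/100) = 7416.2 / 1.252 = 5923.48.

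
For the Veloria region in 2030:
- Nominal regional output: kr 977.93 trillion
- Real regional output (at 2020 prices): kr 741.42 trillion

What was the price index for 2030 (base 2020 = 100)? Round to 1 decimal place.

131.9

price index = (Nominal / Real) × 100 = 977.93 / 741.42 × 100 = 131.90.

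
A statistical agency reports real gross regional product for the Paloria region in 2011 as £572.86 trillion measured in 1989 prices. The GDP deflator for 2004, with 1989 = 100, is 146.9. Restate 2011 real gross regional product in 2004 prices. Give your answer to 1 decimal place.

£841.5 trillion

Real gross regional product in 2004 prices = Real gross regional product in 1989 prices × (P_2004/P_1989) = 572.86 × 1.469 = 841.53.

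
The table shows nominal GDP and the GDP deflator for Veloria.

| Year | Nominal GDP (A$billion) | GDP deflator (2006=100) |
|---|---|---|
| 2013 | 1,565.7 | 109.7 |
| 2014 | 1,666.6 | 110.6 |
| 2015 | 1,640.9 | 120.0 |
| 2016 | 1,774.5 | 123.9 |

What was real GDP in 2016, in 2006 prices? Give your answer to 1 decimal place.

Real GDP 2016 = 1774.5 / 1.239 = 1432.20.

A$1,432.2 billion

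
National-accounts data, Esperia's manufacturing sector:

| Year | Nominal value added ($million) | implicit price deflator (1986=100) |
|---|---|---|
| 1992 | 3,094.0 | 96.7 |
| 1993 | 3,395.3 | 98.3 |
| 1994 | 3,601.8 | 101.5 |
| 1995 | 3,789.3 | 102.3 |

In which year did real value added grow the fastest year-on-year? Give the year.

1993: real = 3395.3/0.983 = 3454.02; growth vs 1992 (3199.59) = 7.95%.
1994: real = 3601.8/1.015 = 3548.57; growth vs 1993 (3454.02) = 2.74%.
1995: real = 3789.3/1.023 = 3704.11; growth vs 1994 (3548.57) = 4.38%.

1993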